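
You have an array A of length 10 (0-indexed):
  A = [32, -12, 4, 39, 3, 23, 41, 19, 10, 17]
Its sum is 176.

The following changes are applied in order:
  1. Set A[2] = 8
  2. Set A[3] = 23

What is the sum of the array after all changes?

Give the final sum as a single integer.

Answer: 164

Derivation:
Initial sum: 176
Change 1: A[2] 4 -> 8, delta = 4, sum = 180
Change 2: A[3] 39 -> 23, delta = -16, sum = 164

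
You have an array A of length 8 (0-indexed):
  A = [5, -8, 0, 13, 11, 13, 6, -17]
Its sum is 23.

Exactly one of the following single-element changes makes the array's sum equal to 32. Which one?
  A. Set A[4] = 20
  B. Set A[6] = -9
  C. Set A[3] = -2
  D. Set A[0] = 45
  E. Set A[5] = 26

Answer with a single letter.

Option A: A[4] 11->20, delta=9, new_sum=23+(9)=32 <-- matches target
Option B: A[6] 6->-9, delta=-15, new_sum=23+(-15)=8
Option C: A[3] 13->-2, delta=-15, new_sum=23+(-15)=8
Option D: A[0] 5->45, delta=40, new_sum=23+(40)=63
Option E: A[5] 13->26, delta=13, new_sum=23+(13)=36

Answer: A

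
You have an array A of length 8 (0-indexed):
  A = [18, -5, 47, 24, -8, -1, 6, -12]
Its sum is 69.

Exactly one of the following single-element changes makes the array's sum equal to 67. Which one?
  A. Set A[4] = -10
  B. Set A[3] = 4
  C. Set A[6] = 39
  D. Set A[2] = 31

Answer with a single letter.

Option A: A[4] -8->-10, delta=-2, new_sum=69+(-2)=67 <-- matches target
Option B: A[3] 24->4, delta=-20, new_sum=69+(-20)=49
Option C: A[6] 6->39, delta=33, new_sum=69+(33)=102
Option D: A[2] 47->31, delta=-16, new_sum=69+(-16)=53

Answer: A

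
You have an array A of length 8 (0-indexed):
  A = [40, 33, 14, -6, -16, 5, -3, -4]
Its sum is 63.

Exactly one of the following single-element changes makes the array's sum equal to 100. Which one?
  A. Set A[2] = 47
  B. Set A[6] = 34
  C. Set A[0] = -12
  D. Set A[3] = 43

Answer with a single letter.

Answer: B

Derivation:
Option A: A[2] 14->47, delta=33, new_sum=63+(33)=96
Option B: A[6] -3->34, delta=37, new_sum=63+(37)=100 <-- matches target
Option C: A[0] 40->-12, delta=-52, new_sum=63+(-52)=11
Option D: A[3] -6->43, delta=49, new_sum=63+(49)=112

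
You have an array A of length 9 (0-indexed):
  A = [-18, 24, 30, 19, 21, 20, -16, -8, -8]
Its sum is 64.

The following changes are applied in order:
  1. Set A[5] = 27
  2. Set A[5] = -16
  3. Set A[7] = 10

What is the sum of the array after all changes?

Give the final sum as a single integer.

Answer: 46

Derivation:
Initial sum: 64
Change 1: A[5] 20 -> 27, delta = 7, sum = 71
Change 2: A[5] 27 -> -16, delta = -43, sum = 28
Change 3: A[7] -8 -> 10, delta = 18, sum = 46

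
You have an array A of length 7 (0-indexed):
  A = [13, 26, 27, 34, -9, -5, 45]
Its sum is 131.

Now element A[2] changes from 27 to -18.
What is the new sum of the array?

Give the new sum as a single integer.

Answer: 86

Derivation:
Old value at index 2: 27
New value at index 2: -18
Delta = -18 - 27 = -45
New sum = old_sum + delta = 131 + (-45) = 86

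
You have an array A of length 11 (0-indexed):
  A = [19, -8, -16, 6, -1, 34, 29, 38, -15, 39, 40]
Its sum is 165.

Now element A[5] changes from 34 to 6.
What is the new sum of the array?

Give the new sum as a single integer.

Old value at index 5: 34
New value at index 5: 6
Delta = 6 - 34 = -28
New sum = old_sum + delta = 165 + (-28) = 137

Answer: 137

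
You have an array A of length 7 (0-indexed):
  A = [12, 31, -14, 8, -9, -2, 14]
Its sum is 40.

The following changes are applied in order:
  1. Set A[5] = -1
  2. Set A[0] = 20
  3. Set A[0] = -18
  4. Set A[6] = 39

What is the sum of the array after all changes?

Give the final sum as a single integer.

Answer: 36

Derivation:
Initial sum: 40
Change 1: A[5] -2 -> -1, delta = 1, sum = 41
Change 2: A[0] 12 -> 20, delta = 8, sum = 49
Change 3: A[0] 20 -> -18, delta = -38, sum = 11
Change 4: A[6] 14 -> 39, delta = 25, sum = 36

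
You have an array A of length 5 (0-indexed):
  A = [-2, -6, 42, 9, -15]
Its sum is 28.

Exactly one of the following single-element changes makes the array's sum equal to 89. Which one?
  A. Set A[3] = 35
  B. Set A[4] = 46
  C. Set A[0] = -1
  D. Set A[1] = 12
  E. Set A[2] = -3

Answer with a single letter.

Answer: B

Derivation:
Option A: A[3] 9->35, delta=26, new_sum=28+(26)=54
Option B: A[4] -15->46, delta=61, new_sum=28+(61)=89 <-- matches target
Option C: A[0] -2->-1, delta=1, new_sum=28+(1)=29
Option D: A[1] -6->12, delta=18, new_sum=28+(18)=46
Option E: A[2] 42->-3, delta=-45, new_sum=28+(-45)=-17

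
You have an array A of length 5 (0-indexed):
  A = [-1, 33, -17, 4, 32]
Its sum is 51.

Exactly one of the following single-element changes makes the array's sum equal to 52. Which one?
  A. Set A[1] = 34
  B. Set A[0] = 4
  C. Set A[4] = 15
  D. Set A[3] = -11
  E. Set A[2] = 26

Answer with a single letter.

Answer: A

Derivation:
Option A: A[1] 33->34, delta=1, new_sum=51+(1)=52 <-- matches target
Option B: A[0] -1->4, delta=5, new_sum=51+(5)=56
Option C: A[4] 32->15, delta=-17, new_sum=51+(-17)=34
Option D: A[3] 4->-11, delta=-15, new_sum=51+(-15)=36
Option E: A[2] -17->26, delta=43, new_sum=51+(43)=94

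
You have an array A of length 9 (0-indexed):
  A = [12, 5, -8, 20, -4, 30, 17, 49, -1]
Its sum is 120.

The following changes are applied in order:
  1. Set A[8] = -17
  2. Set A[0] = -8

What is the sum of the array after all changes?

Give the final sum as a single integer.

Initial sum: 120
Change 1: A[8] -1 -> -17, delta = -16, sum = 104
Change 2: A[0] 12 -> -8, delta = -20, sum = 84

Answer: 84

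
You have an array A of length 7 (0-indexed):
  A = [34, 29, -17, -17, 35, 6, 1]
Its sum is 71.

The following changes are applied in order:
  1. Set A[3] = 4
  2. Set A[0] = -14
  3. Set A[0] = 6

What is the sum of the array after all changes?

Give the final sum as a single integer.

Initial sum: 71
Change 1: A[3] -17 -> 4, delta = 21, sum = 92
Change 2: A[0] 34 -> -14, delta = -48, sum = 44
Change 3: A[0] -14 -> 6, delta = 20, sum = 64

Answer: 64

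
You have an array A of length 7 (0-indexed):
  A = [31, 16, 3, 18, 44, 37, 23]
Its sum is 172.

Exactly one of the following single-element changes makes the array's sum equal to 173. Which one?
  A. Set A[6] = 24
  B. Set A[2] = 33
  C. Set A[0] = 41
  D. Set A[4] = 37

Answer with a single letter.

Option A: A[6] 23->24, delta=1, new_sum=172+(1)=173 <-- matches target
Option B: A[2] 3->33, delta=30, new_sum=172+(30)=202
Option C: A[0] 31->41, delta=10, new_sum=172+(10)=182
Option D: A[4] 44->37, delta=-7, new_sum=172+(-7)=165

Answer: A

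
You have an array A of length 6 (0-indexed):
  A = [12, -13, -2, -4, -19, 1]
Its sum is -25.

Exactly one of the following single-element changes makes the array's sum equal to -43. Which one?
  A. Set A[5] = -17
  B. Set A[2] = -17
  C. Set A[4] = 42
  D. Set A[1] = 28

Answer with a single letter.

Answer: A

Derivation:
Option A: A[5] 1->-17, delta=-18, new_sum=-25+(-18)=-43 <-- matches target
Option B: A[2] -2->-17, delta=-15, new_sum=-25+(-15)=-40
Option C: A[4] -19->42, delta=61, new_sum=-25+(61)=36
Option D: A[1] -13->28, delta=41, new_sum=-25+(41)=16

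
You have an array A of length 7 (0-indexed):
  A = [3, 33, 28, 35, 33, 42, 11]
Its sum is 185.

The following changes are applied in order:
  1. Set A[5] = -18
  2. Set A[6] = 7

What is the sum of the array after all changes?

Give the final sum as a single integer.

Answer: 121

Derivation:
Initial sum: 185
Change 1: A[5] 42 -> -18, delta = -60, sum = 125
Change 2: A[6] 11 -> 7, delta = -4, sum = 121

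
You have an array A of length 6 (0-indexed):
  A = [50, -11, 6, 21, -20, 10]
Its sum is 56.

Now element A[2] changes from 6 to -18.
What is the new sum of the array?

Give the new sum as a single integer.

Answer: 32

Derivation:
Old value at index 2: 6
New value at index 2: -18
Delta = -18 - 6 = -24
New sum = old_sum + delta = 56 + (-24) = 32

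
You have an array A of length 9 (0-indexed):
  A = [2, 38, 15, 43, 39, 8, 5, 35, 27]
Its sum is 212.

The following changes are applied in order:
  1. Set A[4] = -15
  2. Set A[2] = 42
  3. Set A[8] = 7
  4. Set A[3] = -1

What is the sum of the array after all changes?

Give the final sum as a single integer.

Initial sum: 212
Change 1: A[4] 39 -> -15, delta = -54, sum = 158
Change 2: A[2] 15 -> 42, delta = 27, sum = 185
Change 3: A[8] 27 -> 7, delta = -20, sum = 165
Change 4: A[3] 43 -> -1, delta = -44, sum = 121

Answer: 121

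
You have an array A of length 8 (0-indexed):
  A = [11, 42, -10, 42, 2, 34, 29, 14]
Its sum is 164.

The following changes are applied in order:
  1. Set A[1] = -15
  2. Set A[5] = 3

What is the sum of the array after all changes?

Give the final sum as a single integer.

Initial sum: 164
Change 1: A[1] 42 -> -15, delta = -57, sum = 107
Change 2: A[5] 34 -> 3, delta = -31, sum = 76

Answer: 76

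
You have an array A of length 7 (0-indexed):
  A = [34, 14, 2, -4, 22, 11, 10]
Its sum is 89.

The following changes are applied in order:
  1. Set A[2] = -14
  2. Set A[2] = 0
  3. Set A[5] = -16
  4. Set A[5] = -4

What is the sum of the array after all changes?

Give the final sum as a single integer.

Answer: 72

Derivation:
Initial sum: 89
Change 1: A[2] 2 -> -14, delta = -16, sum = 73
Change 2: A[2] -14 -> 0, delta = 14, sum = 87
Change 3: A[5] 11 -> -16, delta = -27, sum = 60
Change 4: A[5] -16 -> -4, delta = 12, sum = 72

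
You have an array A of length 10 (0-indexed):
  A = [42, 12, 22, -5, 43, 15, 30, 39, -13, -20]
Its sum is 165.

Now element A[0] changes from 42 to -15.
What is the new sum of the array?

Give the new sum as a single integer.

Answer: 108

Derivation:
Old value at index 0: 42
New value at index 0: -15
Delta = -15 - 42 = -57
New sum = old_sum + delta = 165 + (-57) = 108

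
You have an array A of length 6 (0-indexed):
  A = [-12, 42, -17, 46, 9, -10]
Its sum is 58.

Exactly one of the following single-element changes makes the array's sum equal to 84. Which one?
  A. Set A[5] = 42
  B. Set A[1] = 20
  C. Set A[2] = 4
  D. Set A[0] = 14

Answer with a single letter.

Option A: A[5] -10->42, delta=52, new_sum=58+(52)=110
Option B: A[1] 42->20, delta=-22, new_sum=58+(-22)=36
Option C: A[2] -17->4, delta=21, new_sum=58+(21)=79
Option D: A[0] -12->14, delta=26, new_sum=58+(26)=84 <-- matches target

Answer: D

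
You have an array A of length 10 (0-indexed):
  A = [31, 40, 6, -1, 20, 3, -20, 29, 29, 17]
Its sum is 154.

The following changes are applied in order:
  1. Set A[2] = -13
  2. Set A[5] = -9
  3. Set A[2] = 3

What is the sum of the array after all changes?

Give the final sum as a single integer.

Answer: 139

Derivation:
Initial sum: 154
Change 1: A[2] 6 -> -13, delta = -19, sum = 135
Change 2: A[5] 3 -> -9, delta = -12, sum = 123
Change 3: A[2] -13 -> 3, delta = 16, sum = 139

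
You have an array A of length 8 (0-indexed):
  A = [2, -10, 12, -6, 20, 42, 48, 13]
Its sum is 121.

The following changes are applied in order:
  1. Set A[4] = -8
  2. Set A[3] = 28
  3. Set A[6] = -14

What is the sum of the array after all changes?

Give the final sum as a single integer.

Answer: 65

Derivation:
Initial sum: 121
Change 1: A[4] 20 -> -8, delta = -28, sum = 93
Change 2: A[3] -6 -> 28, delta = 34, sum = 127
Change 3: A[6] 48 -> -14, delta = -62, sum = 65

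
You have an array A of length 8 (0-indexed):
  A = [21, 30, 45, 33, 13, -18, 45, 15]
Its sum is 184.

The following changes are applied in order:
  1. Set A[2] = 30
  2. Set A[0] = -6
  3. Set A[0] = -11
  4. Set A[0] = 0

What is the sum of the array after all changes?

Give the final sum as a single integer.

Answer: 148

Derivation:
Initial sum: 184
Change 1: A[2] 45 -> 30, delta = -15, sum = 169
Change 2: A[0] 21 -> -6, delta = -27, sum = 142
Change 3: A[0] -6 -> -11, delta = -5, sum = 137
Change 4: A[0] -11 -> 0, delta = 11, sum = 148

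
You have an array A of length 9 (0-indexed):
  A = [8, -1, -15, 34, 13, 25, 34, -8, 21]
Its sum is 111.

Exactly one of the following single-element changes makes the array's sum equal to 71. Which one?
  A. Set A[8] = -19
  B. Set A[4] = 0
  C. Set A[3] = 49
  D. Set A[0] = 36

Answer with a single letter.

Option A: A[8] 21->-19, delta=-40, new_sum=111+(-40)=71 <-- matches target
Option B: A[4] 13->0, delta=-13, new_sum=111+(-13)=98
Option C: A[3] 34->49, delta=15, new_sum=111+(15)=126
Option D: A[0] 8->36, delta=28, new_sum=111+(28)=139

Answer: A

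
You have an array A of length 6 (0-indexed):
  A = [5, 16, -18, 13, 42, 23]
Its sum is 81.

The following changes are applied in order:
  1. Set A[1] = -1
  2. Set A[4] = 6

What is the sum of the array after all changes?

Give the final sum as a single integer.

Initial sum: 81
Change 1: A[1] 16 -> -1, delta = -17, sum = 64
Change 2: A[4] 42 -> 6, delta = -36, sum = 28

Answer: 28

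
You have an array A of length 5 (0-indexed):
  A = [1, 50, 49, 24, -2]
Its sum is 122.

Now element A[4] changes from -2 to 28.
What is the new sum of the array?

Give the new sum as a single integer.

Answer: 152

Derivation:
Old value at index 4: -2
New value at index 4: 28
Delta = 28 - -2 = 30
New sum = old_sum + delta = 122 + (30) = 152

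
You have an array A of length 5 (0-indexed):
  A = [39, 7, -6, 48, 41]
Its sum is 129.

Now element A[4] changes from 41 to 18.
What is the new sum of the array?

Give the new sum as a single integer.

Answer: 106

Derivation:
Old value at index 4: 41
New value at index 4: 18
Delta = 18 - 41 = -23
New sum = old_sum + delta = 129 + (-23) = 106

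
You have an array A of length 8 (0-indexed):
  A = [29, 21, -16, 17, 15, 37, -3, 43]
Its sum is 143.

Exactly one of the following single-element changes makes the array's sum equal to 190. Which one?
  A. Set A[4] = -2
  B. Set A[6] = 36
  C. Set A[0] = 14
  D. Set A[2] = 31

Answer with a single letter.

Answer: D

Derivation:
Option A: A[4] 15->-2, delta=-17, new_sum=143+(-17)=126
Option B: A[6] -3->36, delta=39, new_sum=143+(39)=182
Option C: A[0] 29->14, delta=-15, new_sum=143+(-15)=128
Option D: A[2] -16->31, delta=47, new_sum=143+(47)=190 <-- matches target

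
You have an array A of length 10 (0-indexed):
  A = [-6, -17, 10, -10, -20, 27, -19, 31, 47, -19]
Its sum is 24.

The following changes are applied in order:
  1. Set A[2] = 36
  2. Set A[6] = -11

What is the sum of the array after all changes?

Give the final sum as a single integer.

Answer: 58

Derivation:
Initial sum: 24
Change 1: A[2] 10 -> 36, delta = 26, sum = 50
Change 2: A[6] -19 -> -11, delta = 8, sum = 58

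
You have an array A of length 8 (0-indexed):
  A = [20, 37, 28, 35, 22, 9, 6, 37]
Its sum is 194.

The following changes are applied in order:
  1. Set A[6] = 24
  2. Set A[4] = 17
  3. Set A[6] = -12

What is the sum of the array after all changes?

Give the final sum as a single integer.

Answer: 171

Derivation:
Initial sum: 194
Change 1: A[6] 6 -> 24, delta = 18, sum = 212
Change 2: A[4] 22 -> 17, delta = -5, sum = 207
Change 3: A[6] 24 -> -12, delta = -36, sum = 171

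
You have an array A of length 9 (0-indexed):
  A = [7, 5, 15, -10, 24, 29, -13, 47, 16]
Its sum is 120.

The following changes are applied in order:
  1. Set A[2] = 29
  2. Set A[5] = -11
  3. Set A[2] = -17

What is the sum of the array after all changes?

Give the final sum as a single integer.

Answer: 48

Derivation:
Initial sum: 120
Change 1: A[2] 15 -> 29, delta = 14, sum = 134
Change 2: A[5] 29 -> -11, delta = -40, sum = 94
Change 3: A[2] 29 -> -17, delta = -46, sum = 48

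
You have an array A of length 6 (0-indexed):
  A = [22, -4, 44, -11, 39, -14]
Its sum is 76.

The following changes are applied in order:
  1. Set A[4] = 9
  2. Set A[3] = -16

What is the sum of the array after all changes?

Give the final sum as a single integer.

Answer: 41

Derivation:
Initial sum: 76
Change 1: A[4] 39 -> 9, delta = -30, sum = 46
Change 2: A[3] -11 -> -16, delta = -5, sum = 41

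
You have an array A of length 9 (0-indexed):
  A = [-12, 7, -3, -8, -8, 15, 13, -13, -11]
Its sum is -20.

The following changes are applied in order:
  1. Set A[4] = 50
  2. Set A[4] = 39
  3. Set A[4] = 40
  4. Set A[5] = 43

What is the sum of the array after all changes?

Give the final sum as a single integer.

Initial sum: -20
Change 1: A[4] -8 -> 50, delta = 58, sum = 38
Change 2: A[4] 50 -> 39, delta = -11, sum = 27
Change 3: A[4] 39 -> 40, delta = 1, sum = 28
Change 4: A[5] 15 -> 43, delta = 28, sum = 56

Answer: 56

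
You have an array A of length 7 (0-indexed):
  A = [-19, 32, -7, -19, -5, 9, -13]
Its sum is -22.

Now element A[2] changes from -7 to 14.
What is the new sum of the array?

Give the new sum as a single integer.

Old value at index 2: -7
New value at index 2: 14
Delta = 14 - -7 = 21
New sum = old_sum + delta = -22 + (21) = -1

Answer: -1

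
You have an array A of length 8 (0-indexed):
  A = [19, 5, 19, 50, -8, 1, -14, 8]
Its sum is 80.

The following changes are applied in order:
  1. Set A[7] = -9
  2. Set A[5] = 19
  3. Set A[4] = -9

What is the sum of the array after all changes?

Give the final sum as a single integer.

Initial sum: 80
Change 1: A[7] 8 -> -9, delta = -17, sum = 63
Change 2: A[5] 1 -> 19, delta = 18, sum = 81
Change 3: A[4] -8 -> -9, delta = -1, sum = 80

Answer: 80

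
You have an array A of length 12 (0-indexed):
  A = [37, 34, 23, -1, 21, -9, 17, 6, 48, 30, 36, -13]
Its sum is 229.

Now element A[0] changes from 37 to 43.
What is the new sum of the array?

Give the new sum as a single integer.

Answer: 235

Derivation:
Old value at index 0: 37
New value at index 0: 43
Delta = 43 - 37 = 6
New sum = old_sum + delta = 229 + (6) = 235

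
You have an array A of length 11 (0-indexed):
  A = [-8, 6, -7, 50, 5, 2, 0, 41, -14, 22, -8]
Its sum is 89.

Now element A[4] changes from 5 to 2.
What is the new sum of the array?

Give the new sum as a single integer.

Answer: 86

Derivation:
Old value at index 4: 5
New value at index 4: 2
Delta = 2 - 5 = -3
New sum = old_sum + delta = 89 + (-3) = 86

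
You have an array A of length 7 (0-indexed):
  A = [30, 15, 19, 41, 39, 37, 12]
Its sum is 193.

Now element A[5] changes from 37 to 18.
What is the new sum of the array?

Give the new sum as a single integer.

Old value at index 5: 37
New value at index 5: 18
Delta = 18 - 37 = -19
New sum = old_sum + delta = 193 + (-19) = 174

Answer: 174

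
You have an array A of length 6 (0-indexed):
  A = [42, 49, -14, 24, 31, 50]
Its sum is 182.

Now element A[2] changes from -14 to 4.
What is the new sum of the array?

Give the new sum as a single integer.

Answer: 200

Derivation:
Old value at index 2: -14
New value at index 2: 4
Delta = 4 - -14 = 18
New sum = old_sum + delta = 182 + (18) = 200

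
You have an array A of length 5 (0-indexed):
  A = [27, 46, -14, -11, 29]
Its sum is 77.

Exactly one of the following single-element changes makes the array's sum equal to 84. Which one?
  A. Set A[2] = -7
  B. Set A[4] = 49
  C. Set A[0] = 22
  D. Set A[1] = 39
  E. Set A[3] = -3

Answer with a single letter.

Option A: A[2] -14->-7, delta=7, new_sum=77+(7)=84 <-- matches target
Option B: A[4] 29->49, delta=20, new_sum=77+(20)=97
Option C: A[0] 27->22, delta=-5, new_sum=77+(-5)=72
Option D: A[1] 46->39, delta=-7, new_sum=77+(-7)=70
Option E: A[3] -11->-3, delta=8, new_sum=77+(8)=85

Answer: A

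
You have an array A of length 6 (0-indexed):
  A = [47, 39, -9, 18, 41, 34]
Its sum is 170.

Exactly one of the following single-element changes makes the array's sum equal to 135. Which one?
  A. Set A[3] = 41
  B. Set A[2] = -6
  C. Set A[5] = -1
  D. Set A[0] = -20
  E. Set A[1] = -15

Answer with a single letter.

Option A: A[3] 18->41, delta=23, new_sum=170+(23)=193
Option B: A[2] -9->-6, delta=3, new_sum=170+(3)=173
Option C: A[5] 34->-1, delta=-35, new_sum=170+(-35)=135 <-- matches target
Option D: A[0] 47->-20, delta=-67, new_sum=170+(-67)=103
Option E: A[1] 39->-15, delta=-54, new_sum=170+(-54)=116

Answer: C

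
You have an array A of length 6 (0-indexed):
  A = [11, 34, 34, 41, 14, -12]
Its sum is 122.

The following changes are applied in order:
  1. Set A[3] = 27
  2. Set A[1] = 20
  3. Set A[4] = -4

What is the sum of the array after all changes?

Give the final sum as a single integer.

Answer: 76

Derivation:
Initial sum: 122
Change 1: A[3] 41 -> 27, delta = -14, sum = 108
Change 2: A[1] 34 -> 20, delta = -14, sum = 94
Change 3: A[4] 14 -> -4, delta = -18, sum = 76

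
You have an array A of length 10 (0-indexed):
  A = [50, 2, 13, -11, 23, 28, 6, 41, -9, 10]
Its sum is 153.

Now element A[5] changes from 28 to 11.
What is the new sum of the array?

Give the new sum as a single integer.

Old value at index 5: 28
New value at index 5: 11
Delta = 11 - 28 = -17
New sum = old_sum + delta = 153 + (-17) = 136

Answer: 136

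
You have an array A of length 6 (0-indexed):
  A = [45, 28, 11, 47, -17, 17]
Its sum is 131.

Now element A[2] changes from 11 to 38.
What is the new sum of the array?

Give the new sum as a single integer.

Answer: 158

Derivation:
Old value at index 2: 11
New value at index 2: 38
Delta = 38 - 11 = 27
New sum = old_sum + delta = 131 + (27) = 158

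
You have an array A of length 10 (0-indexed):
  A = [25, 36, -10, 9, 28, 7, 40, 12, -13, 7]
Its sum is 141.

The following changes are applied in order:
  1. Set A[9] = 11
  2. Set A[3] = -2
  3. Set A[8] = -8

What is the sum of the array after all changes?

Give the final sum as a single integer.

Initial sum: 141
Change 1: A[9] 7 -> 11, delta = 4, sum = 145
Change 2: A[3] 9 -> -2, delta = -11, sum = 134
Change 3: A[8] -13 -> -8, delta = 5, sum = 139

Answer: 139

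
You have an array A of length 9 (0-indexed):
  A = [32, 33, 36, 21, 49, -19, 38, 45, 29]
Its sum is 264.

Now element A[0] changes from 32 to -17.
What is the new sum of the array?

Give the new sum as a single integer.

Answer: 215

Derivation:
Old value at index 0: 32
New value at index 0: -17
Delta = -17 - 32 = -49
New sum = old_sum + delta = 264 + (-49) = 215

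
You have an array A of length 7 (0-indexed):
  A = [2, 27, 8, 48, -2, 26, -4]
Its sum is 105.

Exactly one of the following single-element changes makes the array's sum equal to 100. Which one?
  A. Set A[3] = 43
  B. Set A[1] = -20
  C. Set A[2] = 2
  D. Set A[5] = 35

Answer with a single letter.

Answer: A

Derivation:
Option A: A[3] 48->43, delta=-5, new_sum=105+(-5)=100 <-- matches target
Option B: A[1] 27->-20, delta=-47, new_sum=105+(-47)=58
Option C: A[2] 8->2, delta=-6, new_sum=105+(-6)=99
Option D: A[5] 26->35, delta=9, new_sum=105+(9)=114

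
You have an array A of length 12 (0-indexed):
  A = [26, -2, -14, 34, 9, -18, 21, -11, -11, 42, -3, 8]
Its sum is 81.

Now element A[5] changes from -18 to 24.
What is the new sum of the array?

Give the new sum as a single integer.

Answer: 123

Derivation:
Old value at index 5: -18
New value at index 5: 24
Delta = 24 - -18 = 42
New sum = old_sum + delta = 81 + (42) = 123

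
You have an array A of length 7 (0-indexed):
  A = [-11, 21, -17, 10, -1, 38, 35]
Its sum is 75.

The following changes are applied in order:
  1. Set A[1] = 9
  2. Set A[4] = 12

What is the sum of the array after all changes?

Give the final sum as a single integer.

Answer: 76

Derivation:
Initial sum: 75
Change 1: A[1] 21 -> 9, delta = -12, sum = 63
Change 2: A[4] -1 -> 12, delta = 13, sum = 76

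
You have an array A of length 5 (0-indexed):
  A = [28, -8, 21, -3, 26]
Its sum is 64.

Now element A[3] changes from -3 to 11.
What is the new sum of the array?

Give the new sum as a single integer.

Answer: 78

Derivation:
Old value at index 3: -3
New value at index 3: 11
Delta = 11 - -3 = 14
New sum = old_sum + delta = 64 + (14) = 78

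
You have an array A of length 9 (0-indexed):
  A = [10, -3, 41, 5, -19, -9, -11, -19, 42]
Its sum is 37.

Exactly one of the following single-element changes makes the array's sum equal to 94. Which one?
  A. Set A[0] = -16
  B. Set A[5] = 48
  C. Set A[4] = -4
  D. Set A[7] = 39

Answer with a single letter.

Answer: B

Derivation:
Option A: A[0] 10->-16, delta=-26, new_sum=37+(-26)=11
Option B: A[5] -9->48, delta=57, new_sum=37+(57)=94 <-- matches target
Option C: A[4] -19->-4, delta=15, new_sum=37+(15)=52
Option D: A[7] -19->39, delta=58, new_sum=37+(58)=95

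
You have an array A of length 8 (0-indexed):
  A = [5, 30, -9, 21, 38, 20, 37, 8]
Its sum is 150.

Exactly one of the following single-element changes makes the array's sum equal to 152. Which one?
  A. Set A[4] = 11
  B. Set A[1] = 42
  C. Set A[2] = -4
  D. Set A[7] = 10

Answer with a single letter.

Option A: A[4] 38->11, delta=-27, new_sum=150+(-27)=123
Option B: A[1] 30->42, delta=12, new_sum=150+(12)=162
Option C: A[2] -9->-4, delta=5, new_sum=150+(5)=155
Option D: A[7] 8->10, delta=2, new_sum=150+(2)=152 <-- matches target

Answer: D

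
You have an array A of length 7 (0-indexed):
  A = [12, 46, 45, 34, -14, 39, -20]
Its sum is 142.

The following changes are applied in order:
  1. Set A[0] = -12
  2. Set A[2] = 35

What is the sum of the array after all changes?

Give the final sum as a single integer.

Answer: 108

Derivation:
Initial sum: 142
Change 1: A[0] 12 -> -12, delta = -24, sum = 118
Change 2: A[2] 45 -> 35, delta = -10, sum = 108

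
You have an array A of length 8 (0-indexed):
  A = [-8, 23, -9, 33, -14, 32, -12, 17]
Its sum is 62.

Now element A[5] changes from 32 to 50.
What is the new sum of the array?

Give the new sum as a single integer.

Old value at index 5: 32
New value at index 5: 50
Delta = 50 - 32 = 18
New sum = old_sum + delta = 62 + (18) = 80

Answer: 80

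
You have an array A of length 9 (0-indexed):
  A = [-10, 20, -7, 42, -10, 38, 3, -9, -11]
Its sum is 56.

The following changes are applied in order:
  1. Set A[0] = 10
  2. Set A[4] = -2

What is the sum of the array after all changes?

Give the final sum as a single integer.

Initial sum: 56
Change 1: A[0] -10 -> 10, delta = 20, sum = 76
Change 2: A[4] -10 -> -2, delta = 8, sum = 84

Answer: 84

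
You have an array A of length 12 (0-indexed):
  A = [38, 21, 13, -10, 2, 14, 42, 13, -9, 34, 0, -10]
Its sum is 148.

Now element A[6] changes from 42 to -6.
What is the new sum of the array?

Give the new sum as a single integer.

Answer: 100

Derivation:
Old value at index 6: 42
New value at index 6: -6
Delta = -6 - 42 = -48
New sum = old_sum + delta = 148 + (-48) = 100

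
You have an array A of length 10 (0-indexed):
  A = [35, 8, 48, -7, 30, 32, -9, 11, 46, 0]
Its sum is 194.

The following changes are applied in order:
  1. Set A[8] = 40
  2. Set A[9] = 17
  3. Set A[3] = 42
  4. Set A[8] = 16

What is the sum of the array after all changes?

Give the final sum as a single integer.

Initial sum: 194
Change 1: A[8] 46 -> 40, delta = -6, sum = 188
Change 2: A[9] 0 -> 17, delta = 17, sum = 205
Change 3: A[3] -7 -> 42, delta = 49, sum = 254
Change 4: A[8] 40 -> 16, delta = -24, sum = 230

Answer: 230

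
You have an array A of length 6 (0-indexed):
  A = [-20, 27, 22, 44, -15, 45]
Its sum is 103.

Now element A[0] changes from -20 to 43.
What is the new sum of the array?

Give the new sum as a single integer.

Old value at index 0: -20
New value at index 0: 43
Delta = 43 - -20 = 63
New sum = old_sum + delta = 103 + (63) = 166

Answer: 166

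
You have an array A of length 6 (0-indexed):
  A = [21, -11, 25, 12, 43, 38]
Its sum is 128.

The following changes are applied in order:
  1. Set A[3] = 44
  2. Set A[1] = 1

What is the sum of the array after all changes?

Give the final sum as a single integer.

Initial sum: 128
Change 1: A[3] 12 -> 44, delta = 32, sum = 160
Change 2: A[1] -11 -> 1, delta = 12, sum = 172

Answer: 172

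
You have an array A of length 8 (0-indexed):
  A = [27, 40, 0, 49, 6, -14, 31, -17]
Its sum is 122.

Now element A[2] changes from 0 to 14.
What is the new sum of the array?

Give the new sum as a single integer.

Answer: 136

Derivation:
Old value at index 2: 0
New value at index 2: 14
Delta = 14 - 0 = 14
New sum = old_sum + delta = 122 + (14) = 136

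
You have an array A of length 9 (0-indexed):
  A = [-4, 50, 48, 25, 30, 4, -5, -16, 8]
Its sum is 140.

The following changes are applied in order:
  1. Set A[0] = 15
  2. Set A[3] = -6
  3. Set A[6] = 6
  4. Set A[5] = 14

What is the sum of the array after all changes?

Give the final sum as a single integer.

Initial sum: 140
Change 1: A[0] -4 -> 15, delta = 19, sum = 159
Change 2: A[3] 25 -> -6, delta = -31, sum = 128
Change 3: A[6] -5 -> 6, delta = 11, sum = 139
Change 4: A[5] 4 -> 14, delta = 10, sum = 149

Answer: 149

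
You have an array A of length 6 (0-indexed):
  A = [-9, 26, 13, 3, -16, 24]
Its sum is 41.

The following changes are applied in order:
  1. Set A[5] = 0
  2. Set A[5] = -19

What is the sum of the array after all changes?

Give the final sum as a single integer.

Answer: -2

Derivation:
Initial sum: 41
Change 1: A[5] 24 -> 0, delta = -24, sum = 17
Change 2: A[5] 0 -> -19, delta = -19, sum = -2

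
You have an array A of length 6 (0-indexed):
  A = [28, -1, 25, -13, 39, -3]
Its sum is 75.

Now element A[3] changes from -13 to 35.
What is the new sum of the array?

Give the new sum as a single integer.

Answer: 123

Derivation:
Old value at index 3: -13
New value at index 3: 35
Delta = 35 - -13 = 48
New sum = old_sum + delta = 75 + (48) = 123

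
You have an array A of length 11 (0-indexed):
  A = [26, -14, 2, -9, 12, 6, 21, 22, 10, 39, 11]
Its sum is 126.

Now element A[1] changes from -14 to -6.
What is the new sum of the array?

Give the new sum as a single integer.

Old value at index 1: -14
New value at index 1: -6
Delta = -6 - -14 = 8
New sum = old_sum + delta = 126 + (8) = 134

Answer: 134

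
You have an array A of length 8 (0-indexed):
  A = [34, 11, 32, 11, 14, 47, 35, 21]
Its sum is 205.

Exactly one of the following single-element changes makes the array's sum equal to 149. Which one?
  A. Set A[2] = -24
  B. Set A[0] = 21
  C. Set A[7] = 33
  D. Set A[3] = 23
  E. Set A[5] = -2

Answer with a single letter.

Answer: A

Derivation:
Option A: A[2] 32->-24, delta=-56, new_sum=205+(-56)=149 <-- matches target
Option B: A[0] 34->21, delta=-13, new_sum=205+(-13)=192
Option C: A[7] 21->33, delta=12, new_sum=205+(12)=217
Option D: A[3] 11->23, delta=12, new_sum=205+(12)=217
Option E: A[5] 47->-2, delta=-49, new_sum=205+(-49)=156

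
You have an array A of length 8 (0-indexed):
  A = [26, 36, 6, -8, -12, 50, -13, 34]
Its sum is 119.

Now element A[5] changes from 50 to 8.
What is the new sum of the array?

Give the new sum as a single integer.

Answer: 77

Derivation:
Old value at index 5: 50
New value at index 5: 8
Delta = 8 - 50 = -42
New sum = old_sum + delta = 119 + (-42) = 77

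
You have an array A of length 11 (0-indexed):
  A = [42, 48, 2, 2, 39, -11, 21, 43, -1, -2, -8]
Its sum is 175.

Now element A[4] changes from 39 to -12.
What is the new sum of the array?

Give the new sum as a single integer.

Answer: 124

Derivation:
Old value at index 4: 39
New value at index 4: -12
Delta = -12 - 39 = -51
New sum = old_sum + delta = 175 + (-51) = 124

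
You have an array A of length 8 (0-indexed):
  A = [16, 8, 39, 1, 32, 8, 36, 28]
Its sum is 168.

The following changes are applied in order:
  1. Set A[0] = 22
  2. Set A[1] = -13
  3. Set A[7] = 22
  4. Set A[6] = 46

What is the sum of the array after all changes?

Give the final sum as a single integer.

Answer: 157

Derivation:
Initial sum: 168
Change 1: A[0] 16 -> 22, delta = 6, sum = 174
Change 2: A[1] 8 -> -13, delta = -21, sum = 153
Change 3: A[7] 28 -> 22, delta = -6, sum = 147
Change 4: A[6] 36 -> 46, delta = 10, sum = 157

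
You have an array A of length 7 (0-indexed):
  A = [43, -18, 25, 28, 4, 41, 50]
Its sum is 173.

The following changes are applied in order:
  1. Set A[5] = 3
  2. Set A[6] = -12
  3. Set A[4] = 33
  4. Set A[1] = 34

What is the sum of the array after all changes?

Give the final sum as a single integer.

Answer: 154

Derivation:
Initial sum: 173
Change 1: A[5] 41 -> 3, delta = -38, sum = 135
Change 2: A[6] 50 -> -12, delta = -62, sum = 73
Change 3: A[4] 4 -> 33, delta = 29, sum = 102
Change 4: A[1] -18 -> 34, delta = 52, sum = 154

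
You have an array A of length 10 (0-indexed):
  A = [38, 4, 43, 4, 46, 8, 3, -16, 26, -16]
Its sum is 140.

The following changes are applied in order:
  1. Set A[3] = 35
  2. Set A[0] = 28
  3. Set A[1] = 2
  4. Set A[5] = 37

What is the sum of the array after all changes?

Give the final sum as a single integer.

Answer: 188

Derivation:
Initial sum: 140
Change 1: A[3] 4 -> 35, delta = 31, sum = 171
Change 2: A[0] 38 -> 28, delta = -10, sum = 161
Change 3: A[1] 4 -> 2, delta = -2, sum = 159
Change 4: A[5] 8 -> 37, delta = 29, sum = 188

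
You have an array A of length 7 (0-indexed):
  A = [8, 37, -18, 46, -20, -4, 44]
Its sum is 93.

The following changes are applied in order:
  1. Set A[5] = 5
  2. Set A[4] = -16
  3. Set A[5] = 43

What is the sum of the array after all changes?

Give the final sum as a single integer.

Initial sum: 93
Change 1: A[5] -4 -> 5, delta = 9, sum = 102
Change 2: A[4] -20 -> -16, delta = 4, sum = 106
Change 3: A[5] 5 -> 43, delta = 38, sum = 144

Answer: 144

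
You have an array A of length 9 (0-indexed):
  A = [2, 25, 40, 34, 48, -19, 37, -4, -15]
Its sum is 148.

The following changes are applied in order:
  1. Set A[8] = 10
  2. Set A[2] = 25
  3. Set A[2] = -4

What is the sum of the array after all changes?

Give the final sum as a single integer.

Answer: 129

Derivation:
Initial sum: 148
Change 1: A[8] -15 -> 10, delta = 25, sum = 173
Change 2: A[2] 40 -> 25, delta = -15, sum = 158
Change 3: A[2] 25 -> -4, delta = -29, sum = 129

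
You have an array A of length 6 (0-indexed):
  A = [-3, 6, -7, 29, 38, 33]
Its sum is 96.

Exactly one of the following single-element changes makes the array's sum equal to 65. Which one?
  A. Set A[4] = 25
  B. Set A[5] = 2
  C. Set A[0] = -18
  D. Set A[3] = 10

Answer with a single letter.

Answer: B

Derivation:
Option A: A[4] 38->25, delta=-13, new_sum=96+(-13)=83
Option B: A[5] 33->2, delta=-31, new_sum=96+(-31)=65 <-- matches target
Option C: A[0] -3->-18, delta=-15, new_sum=96+(-15)=81
Option D: A[3] 29->10, delta=-19, new_sum=96+(-19)=77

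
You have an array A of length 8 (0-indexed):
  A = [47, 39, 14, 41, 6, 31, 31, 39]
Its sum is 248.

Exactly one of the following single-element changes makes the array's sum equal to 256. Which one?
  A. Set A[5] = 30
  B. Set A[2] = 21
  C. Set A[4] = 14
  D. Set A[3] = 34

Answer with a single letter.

Option A: A[5] 31->30, delta=-1, new_sum=248+(-1)=247
Option B: A[2] 14->21, delta=7, new_sum=248+(7)=255
Option C: A[4] 6->14, delta=8, new_sum=248+(8)=256 <-- matches target
Option D: A[3] 41->34, delta=-7, new_sum=248+(-7)=241

Answer: C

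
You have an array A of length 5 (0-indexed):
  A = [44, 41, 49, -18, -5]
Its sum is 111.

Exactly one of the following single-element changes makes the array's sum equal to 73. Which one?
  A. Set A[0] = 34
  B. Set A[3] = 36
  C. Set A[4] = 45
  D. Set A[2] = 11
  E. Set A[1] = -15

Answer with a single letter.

Option A: A[0] 44->34, delta=-10, new_sum=111+(-10)=101
Option B: A[3] -18->36, delta=54, new_sum=111+(54)=165
Option C: A[4] -5->45, delta=50, new_sum=111+(50)=161
Option D: A[2] 49->11, delta=-38, new_sum=111+(-38)=73 <-- matches target
Option E: A[1] 41->-15, delta=-56, new_sum=111+(-56)=55

Answer: D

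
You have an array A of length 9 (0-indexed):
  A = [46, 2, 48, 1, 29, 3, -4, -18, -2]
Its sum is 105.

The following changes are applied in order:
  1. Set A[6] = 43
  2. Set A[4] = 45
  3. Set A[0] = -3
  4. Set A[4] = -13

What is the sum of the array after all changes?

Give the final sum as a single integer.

Answer: 61

Derivation:
Initial sum: 105
Change 1: A[6] -4 -> 43, delta = 47, sum = 152
Change 2: A[4] 29 -> 45, delta = 16, sum = 168
Change 3: A[0] 46 -> -3, delta = -49, sum = 119
Change 4: A[4] 45 -> -13, delta = -58, sum = 61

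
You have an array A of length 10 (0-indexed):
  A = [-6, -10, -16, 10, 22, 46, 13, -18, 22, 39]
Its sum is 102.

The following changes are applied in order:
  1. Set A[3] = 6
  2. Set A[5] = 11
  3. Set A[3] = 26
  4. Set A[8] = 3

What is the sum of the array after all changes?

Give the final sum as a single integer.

Answer: 64

Derivation:
Initial sum: 102
Change 1: A[3] 10 -> 6, delta = -4, sum = 98
Change 2: A[5] 46 -> 11, delta = -35, sum = 63
Change 3: A[3] 6 -> 26, delta = 20, sum = 83
Change 4: A[8] 22 -> 3, delta = -19, sum = 64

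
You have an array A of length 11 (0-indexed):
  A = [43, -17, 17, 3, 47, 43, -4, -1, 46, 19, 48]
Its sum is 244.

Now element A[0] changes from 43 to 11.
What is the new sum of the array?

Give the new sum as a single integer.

Answer: 212

Derivation:
Old value at index 0: 43
New value at index 0: 11
Delta = 11 - 43 = -32
New sum = old_sum + delta = 244 + (-32) = 212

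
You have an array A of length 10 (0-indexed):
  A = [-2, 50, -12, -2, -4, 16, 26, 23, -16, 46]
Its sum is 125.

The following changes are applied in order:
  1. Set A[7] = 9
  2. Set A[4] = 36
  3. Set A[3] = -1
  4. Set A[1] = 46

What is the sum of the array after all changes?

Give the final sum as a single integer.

Answer: 148

Derivation:
Initial sum: 125
Change 1: A[7] 23 -> 9, delta = -14, sum = 111
Change 2: A[4] -4 -> 36, delta = 40, sum = 151
Change 3: A[3] -2 -> -1, delta = 1, sum = 152
Change 4: A[1] 50 -> 46, delta = -4, sum = 148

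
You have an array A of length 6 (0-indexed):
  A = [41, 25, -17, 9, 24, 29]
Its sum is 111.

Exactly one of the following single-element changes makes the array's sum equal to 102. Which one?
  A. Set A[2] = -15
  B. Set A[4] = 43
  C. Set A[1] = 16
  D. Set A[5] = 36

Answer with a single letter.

Answer: C

Derivation:
Option A: A[2] -17->-15, delta=2, new_sum=111+(2)=113
Option B: A[4] 24->43, delta=19, new_sum=111+(19)=130
Option C: A[1] 25->16, delta=-9, new_sum=111+(-9)=102 <-- matches target
Option D: A[5] 29->36, delta=7, new_sum=111+(7)=118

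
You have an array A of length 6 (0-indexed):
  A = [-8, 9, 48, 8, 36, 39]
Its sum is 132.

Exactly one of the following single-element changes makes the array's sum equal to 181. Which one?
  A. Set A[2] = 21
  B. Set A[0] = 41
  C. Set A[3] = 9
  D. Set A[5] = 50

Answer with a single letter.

Answer: B

Derivation:
Option A: A[2] 48->21, delta=-27, new_sum=132+(-27)=105
Option B: A[0] -8->41, delta=49, new_sum=132+(49)=181 <-- matches target
Option C: A[3] 8->9, delta=1, new_sum=132+(1)=133
Option D: A[5] 39->50, delta=11, new_sum=132+(11)=143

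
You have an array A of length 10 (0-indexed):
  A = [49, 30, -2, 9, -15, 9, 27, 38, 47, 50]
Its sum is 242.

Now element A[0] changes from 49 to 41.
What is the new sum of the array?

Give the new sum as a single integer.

Answer: 234

Derivation:
Old value at index 0: 49
New value at index 0: 41
Delta = 41 - 49 = -8
New sum = old_sum + delta = 242 + (-8) = 234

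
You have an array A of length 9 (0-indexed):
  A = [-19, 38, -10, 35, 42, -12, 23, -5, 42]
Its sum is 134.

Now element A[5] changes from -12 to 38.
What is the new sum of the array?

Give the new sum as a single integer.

Old value at index 5: -12
New value at index 5: 38
Delta = 38 - -12 = 50
New sum = old_sum + delta = 134 + (50) = 184

Answer: 184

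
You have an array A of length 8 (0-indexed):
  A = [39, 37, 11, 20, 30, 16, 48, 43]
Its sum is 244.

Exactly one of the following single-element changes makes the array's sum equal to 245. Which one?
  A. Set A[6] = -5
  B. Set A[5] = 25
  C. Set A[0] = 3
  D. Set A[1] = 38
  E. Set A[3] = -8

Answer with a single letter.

Answer: D

Derivation:
Option A: A[6] 48->-5, delta=-53, new_sum=244+(-53)=191
Option B: A[5] 16->25, delta=9, new_sum=244+(9)=253
Option C: A[0] 39->3, delta=-36, new_sum=244+(-36)=208
Option D: A[1] 37->38, delta=1, new_sum=244+(1)=245 <-- matches target
Option E: A[3] 20->-8, delta=-28, new_sum=244+(-28)=216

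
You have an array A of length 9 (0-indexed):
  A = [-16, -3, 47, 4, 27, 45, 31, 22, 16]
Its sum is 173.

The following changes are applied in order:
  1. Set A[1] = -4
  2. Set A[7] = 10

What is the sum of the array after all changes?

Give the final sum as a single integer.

Answer: 160

Derivation:
Initial sum: 173
Change 1: A[1] -3 -> -4, delta = -1, sum = 172
Change 2: A[7] 22 -> 10, delta = -12, sum = 160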